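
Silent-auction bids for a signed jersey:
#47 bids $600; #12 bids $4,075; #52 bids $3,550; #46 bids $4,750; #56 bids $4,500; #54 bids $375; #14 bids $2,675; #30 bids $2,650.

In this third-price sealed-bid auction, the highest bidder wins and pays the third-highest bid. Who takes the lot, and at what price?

#46 pays $4,075

Third-price sealed-bid auction: the highest bidder wins and pays the third-highest bid.
Sorting bids: 4,750 (#46) > 4,500 (#56) > 4,075 (#12) > 3,550 (#52) > 2,675 (#14) > 2,650 (#30) > …
#46 wins; payment is bid #3 in the ranking = $4,075.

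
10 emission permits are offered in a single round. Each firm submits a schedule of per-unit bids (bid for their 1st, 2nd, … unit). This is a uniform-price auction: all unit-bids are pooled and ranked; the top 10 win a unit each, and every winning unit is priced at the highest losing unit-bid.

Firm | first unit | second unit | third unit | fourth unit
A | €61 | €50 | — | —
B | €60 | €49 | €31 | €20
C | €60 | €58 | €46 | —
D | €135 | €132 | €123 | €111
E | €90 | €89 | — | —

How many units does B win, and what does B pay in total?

Merging the schedules and taking the best 10: 135 (D-1), 132 (D-2), 123 (D-3), 111 (D-4), 90 (E-1), 89 (E-2), 61 (A-1), 60 (B-1), 60 (C-1), 58 (C-2)
First bid not allocated: €50.
B wins 1 unit(s) at €50 each.

B: 1 unit, pays €50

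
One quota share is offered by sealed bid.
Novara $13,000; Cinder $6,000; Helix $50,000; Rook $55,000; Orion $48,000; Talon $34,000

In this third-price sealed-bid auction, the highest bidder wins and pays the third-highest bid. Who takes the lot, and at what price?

Sorting bids: 55,000 (Rook) > 50,000 (Helix) > 48,000 (Orion) > 34,000 (Talon) > 13,000 (Novara) > 6,000 (Cinder)
Rook is highest; pays the third-highest bid, $48,000.

Rook pays $48,000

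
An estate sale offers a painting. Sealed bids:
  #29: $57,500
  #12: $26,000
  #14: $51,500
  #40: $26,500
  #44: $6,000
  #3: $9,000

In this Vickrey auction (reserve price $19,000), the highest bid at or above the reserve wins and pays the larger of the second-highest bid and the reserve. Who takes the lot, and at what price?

#29 pays $51,500

Rule: the highest bid at or above the reserve wins and pays the larger of the second-highest bid and the reserve.
Sorting bids: 57,500 (#29) > 51,500 (#14) > 26,500 (#40) > 26,000 (#12) > 9,000 (#3) > 6,000 (#44)
Highest eligible bid: #29 at $57,500.
max(second-highest $51,500, reserve $19,000) = $51,500; the reserve does not bind.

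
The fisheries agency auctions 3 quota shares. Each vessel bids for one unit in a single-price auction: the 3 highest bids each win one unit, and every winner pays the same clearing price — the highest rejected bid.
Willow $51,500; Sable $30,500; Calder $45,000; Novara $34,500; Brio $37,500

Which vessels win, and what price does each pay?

Ordering the bids: 51,500 (Willow), 45,000 (Calder), 37,500 (Brio), 34,500 (Novara), 30,500 (Sable)
Top 3: Willow, Calder, Brio.
First losing bid is Novara's $34,500, which sets the uniform price.

Willow, Calder, Brio; each pays $34,500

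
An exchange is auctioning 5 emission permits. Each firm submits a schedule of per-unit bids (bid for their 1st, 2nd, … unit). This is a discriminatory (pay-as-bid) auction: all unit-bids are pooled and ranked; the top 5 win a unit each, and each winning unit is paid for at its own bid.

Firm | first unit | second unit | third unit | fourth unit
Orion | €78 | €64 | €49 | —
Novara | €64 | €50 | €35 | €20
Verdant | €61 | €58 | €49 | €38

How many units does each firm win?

Novara 1, Orion 2, Verdant 2

Pooled unit-bids ranked (top 5): 78 (Orion-1), 64 (Orion-2), 64 (Novara-1), 61 (Verdant-1), 58 (Verdant-2)
Next rejected bid: €50 (not a price — pay-as-bid).
Allocation: Novara 1, Orion 2, Verdant 2.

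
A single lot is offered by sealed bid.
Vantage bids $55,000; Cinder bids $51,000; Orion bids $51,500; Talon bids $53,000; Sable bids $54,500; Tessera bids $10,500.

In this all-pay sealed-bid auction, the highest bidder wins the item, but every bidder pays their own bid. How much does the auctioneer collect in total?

Bids ranked: 55,000 (Vantage) > 54,500 (Sable) > 53,000 (Talon) > 51,500 (Orion) > 51,000 (Cinder) > 10,500 (Tessera)
Vantage wins with the top bid; all bids are sunk regardless.
Every bidder forfeits their bid regardless of winning.
Revenue = 55,000 + 51,000 + 51,500 + 53,000 + 54,500 + 10,500 = $275,500.

Total revenue: $275,500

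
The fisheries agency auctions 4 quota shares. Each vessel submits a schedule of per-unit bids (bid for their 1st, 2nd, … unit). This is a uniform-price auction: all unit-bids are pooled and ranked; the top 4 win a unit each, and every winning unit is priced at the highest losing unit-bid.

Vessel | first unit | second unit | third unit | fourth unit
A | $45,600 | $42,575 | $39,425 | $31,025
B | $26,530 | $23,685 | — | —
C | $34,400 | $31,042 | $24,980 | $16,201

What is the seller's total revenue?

Total revenue: $124,168

Pooled unit-bids ranked (top 4): 45,600 (A-1), 42,575 (A-2), 39,425 (A-3), 34,400 (C-1)
First bid not allocated: $31,042.
Allocation: A 3, C 1. Every unit priced at $31,042.
Revenue = 4 × 31,042 = $124,168.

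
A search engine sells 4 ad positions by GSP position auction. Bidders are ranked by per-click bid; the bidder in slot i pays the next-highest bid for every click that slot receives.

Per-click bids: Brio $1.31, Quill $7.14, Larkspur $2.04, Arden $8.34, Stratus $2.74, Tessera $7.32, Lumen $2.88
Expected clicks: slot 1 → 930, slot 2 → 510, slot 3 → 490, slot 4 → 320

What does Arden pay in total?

Per-click bids in order: $8.34 (Arden) > $7.32 (Tessera) > $7.14 (Quill) > $2.88 (Lumen) > $2.74 (Stratus) > …
Arden holds slot 1 → pays next bid $7.32 × 930 clicks = $6807.60.

Arden pays $6807.60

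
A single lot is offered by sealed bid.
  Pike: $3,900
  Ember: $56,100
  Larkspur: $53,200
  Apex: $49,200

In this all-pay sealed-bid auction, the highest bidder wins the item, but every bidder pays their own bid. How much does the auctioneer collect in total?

Bids ranked: 56,100 (Ember) > 53,200 (Larkspur) > 49,200 (Apex) > 3,900 (Pike)
Every bidder forfeits their bid regardless of winning.
Revenue = 3,900 + 56,100 + 53,200 + 49,200 = $162,400.

Total revenue: $162,400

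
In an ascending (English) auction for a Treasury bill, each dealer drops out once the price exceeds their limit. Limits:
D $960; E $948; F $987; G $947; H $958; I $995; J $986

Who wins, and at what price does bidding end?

Sorting limits: 995 (I) > 987 (F) > 986 (J) > 960 (D) > 958 (H) > 948 (E) > …
F is the last rival to drop out, at $987; I remains and wins at that price.

I wins at $987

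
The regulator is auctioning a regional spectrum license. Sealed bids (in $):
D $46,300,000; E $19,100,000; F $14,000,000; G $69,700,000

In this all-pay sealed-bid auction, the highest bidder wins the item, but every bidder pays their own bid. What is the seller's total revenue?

Sorting bids: 69,700,000 (G) > 46,300,000 (D) > 19,100,000 (E) > 14,000,000 (F)
Every bidder forfeits their bid regardless of winning.
Revenue = 46,300,000 + 19,100,000 + 14,000,000 + 69,700,000 = $149,100,000.

Total revenue: $149,100,000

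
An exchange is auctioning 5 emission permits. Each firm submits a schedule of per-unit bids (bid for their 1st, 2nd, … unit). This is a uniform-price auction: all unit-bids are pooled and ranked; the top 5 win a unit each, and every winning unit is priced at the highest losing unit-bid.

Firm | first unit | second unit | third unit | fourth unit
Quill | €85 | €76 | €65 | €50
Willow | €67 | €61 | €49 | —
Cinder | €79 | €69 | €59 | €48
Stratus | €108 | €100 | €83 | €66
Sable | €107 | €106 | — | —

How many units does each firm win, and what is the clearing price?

Quill 1, Sable 2, Stratus 2; clearing price €83

All unit-bids, highest first — top 5: 108 (Stratus-1), 107 (Sable-1), 106 (Sable-2), 100 (Stratus-2), 85 (Quill-1)
The (k+1)-th unit-bid is €83.
Allocation: Quill 1, Sable 2, Stratus 2.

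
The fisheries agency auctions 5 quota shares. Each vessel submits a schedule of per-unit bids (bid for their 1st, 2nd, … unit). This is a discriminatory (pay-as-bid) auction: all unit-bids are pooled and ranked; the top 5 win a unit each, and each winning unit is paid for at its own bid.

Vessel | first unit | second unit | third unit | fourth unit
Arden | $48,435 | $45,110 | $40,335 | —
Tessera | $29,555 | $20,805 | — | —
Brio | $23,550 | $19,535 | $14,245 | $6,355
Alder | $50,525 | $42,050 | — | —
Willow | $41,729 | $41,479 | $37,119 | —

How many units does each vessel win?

All unit-bids, highest first — top 5: 50,525 (Alder-1), 48,435 (Arden-1), 45,110 (Arden-2), 42,050 (Alder-2), 41,729 (Willow-1)
Next rejected bid: $41,479 (not a price — pay-as-bid).
Allocation: Alder 2, Arden 2, Willow 1.

Alder 2, Arden 2, Willow 1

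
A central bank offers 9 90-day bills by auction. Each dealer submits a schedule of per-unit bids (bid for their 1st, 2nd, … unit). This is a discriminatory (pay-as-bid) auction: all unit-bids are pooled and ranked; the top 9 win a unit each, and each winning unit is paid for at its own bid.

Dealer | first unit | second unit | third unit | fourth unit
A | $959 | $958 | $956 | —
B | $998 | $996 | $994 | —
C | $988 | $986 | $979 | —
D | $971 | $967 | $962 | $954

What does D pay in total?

D pays $2,900

All unit-bids, highest first — top 9: 998 (B-1), 996 (B-2), 994 (B-3), 988 (C-1), 986 (C-2), 979 (C-3), 971 (D-1), 967 (D-2), 962 (D-3)
Next rejected bid: $959 (not a price — pay-as-bid).
D's winning unit-bids: 971 + 967 + 962 = $2,900.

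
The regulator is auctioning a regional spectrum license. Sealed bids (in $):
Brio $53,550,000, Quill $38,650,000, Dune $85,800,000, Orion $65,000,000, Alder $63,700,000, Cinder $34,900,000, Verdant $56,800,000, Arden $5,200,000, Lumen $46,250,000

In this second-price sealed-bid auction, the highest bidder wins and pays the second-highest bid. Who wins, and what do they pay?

Dune pays $65,000,000

Rule: the highest bidder wins and pays the second-highest bid.
Bids in order: 85,800,000 (Dune) > 65,000,000 (Orion) > 63,700,000 (Alder) > 56,800,000 (Verdant) > 53,550,000 (Brio) > 46,250,000 (Lumen) > …
Dune wins with the highest bid; price is set by the runner-up at $65,000,000.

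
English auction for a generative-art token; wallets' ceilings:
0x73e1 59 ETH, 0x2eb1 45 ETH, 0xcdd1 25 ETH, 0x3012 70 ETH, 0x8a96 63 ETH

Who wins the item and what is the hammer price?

0x3012 wins at 63 ETH

Limits in order: 70 (0x3012) > 63 (0x8a96) > 59 (0x73e1) > 45 (0x2eb1) > 25 (0xcdd1)
Bidding ends when 0x8a96 exits at 63 ETH; 0x3012 takes it.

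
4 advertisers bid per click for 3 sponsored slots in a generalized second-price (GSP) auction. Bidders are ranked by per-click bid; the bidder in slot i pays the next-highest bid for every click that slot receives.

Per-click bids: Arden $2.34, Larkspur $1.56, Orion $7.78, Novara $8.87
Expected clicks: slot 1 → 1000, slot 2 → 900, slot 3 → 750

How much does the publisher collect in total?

Per-click bids in order: $8.87 (Novara) > $7.78 (Orion) > $2.34 (Arden) > $1.56 (Larkspur)
Slot 1: Novara pays $7.78 × 1000 = $7780.00
Slot 2: Orion pays $2.34 × 900 = $2106.00
Slot 3: Arden pays $1.56 × 750 = $1170.00
Total = $11056.00

Total revenue: $11056.00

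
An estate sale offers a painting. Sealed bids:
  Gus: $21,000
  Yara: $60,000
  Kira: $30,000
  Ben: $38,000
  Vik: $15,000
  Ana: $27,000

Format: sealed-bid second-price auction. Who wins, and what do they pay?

Yara pays $38,000

Bids in order: 60,000 (Yara) > 38,000 (Ben) > 30,000 (Kira) > 27,000 (Ana) > 21,000 (Gus) > 15,000 (Vik)
Yara is highest; pays the second-highest bid, $38,000.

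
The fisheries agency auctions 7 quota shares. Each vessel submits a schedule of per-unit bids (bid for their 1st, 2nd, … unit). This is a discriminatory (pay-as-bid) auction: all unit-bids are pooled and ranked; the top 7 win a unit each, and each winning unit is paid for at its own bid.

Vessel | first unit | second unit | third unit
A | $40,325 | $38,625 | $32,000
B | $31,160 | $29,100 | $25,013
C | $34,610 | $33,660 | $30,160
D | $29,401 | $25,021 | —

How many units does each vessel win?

Pooled unit-bids ranked (top 7): 40,325 (A-1), 38,625 (A-2), 34,610 (C-1), 33,660 (C-2), 32,000 (A-3), 31,160 (B-1), 30,160 (C-3)
Next rejected bid: $29,401 (not a price — pay-as-bid).
Allocation: A 3, B 1, C 3.

A 3, B 1, C 3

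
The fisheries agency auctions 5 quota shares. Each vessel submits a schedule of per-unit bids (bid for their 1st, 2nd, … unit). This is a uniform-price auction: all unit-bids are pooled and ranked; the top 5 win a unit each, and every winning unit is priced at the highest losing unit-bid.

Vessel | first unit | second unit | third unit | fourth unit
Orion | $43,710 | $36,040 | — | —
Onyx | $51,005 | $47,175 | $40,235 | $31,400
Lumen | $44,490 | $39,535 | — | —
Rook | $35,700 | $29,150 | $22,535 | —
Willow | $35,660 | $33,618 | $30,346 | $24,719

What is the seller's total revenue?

Total revenue: $197,675

All unit-bids, highest first — top 5: 51,005 (Onyx-1), 47,175 (Onyx-2), 44,490 (Lumen-1), 43,710 (Orion-1), 40,235 (Onyx-3)
Highest rejected unit-bid = $39,535.
Allocation: Lumen 1, Onyx 3, Orion 1. Every unit priced at $39,535.
Revenue = 5 × 39,535 = $197,675.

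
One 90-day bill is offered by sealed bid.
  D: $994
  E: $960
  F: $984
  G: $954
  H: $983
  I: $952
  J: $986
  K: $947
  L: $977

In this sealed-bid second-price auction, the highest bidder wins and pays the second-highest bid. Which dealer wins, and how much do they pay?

D pays $986

Rule: the highest bidder wins and pays the second-highest bid.
Bids ranked: 994 (D) > 986 (J) > 984 (F) > 983 (H) > 977 (L) > 960 (E) > …
D is highest; pays the second-highest bid, $986.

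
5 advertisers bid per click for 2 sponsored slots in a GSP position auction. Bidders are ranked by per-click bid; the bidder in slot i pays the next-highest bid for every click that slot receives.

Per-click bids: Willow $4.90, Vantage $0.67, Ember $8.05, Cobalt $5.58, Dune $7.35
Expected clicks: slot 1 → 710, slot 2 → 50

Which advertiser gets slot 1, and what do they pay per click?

Ember; $7.35 per click

Per-click bids in order: $8.05 (Ember) > $7.35 (Dune) > $5.58 (Cobalt) > …
Slot 1 goes to the first-ranked bidder, Ember, who pays the next bid down: $7.35/click.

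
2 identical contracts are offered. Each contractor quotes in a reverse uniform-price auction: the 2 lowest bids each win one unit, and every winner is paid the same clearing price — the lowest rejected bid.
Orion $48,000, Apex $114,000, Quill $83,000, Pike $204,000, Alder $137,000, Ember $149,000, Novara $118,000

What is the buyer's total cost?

Bids ranked low→high: 48,000 (Orion), 83,000 (Quill), 114,000 (Apex), 118,000 (Novara), …
Winners (2 units): Orion, Quill.
First losing bid is Apex's $114,000, which sets the uniform price.
Total cost = 2 × $114,000 = $228,000.

Total cost: $228,000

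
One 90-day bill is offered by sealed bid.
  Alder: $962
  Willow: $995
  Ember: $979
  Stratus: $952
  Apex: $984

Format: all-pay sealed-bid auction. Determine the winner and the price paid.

Bids ranked: 995 (Willow) > 984 (Apex) > 979 (Ember) > 962 (Alder) > 952 (Stratus)
Willow wins with the top bid; all bids are sunk regardless.

Willow pays $995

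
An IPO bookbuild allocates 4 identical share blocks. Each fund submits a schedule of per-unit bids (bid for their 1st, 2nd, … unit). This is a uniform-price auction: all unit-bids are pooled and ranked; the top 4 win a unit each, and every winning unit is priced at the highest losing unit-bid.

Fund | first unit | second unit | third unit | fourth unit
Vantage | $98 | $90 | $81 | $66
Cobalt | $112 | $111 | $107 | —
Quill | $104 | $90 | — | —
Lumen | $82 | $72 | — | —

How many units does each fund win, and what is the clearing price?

Cobalt 3, Quill 1; clearing price $98

Merging the schedules and taking the best 4: 112 (Cobalt-1), 111 (Cobalt-2), 107 (Cobalt-3), 104 (Quill-1)
Highest rejected unit-bid = $98.
Allocation: Cobalt 3, Quill 1.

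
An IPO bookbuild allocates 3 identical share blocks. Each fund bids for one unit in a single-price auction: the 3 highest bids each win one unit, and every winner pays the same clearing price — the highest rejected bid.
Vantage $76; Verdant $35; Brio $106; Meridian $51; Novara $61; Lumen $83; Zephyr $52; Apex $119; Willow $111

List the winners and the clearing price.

Ordering the bids: 119 (Apex), 111 (Willow), 106 (Brio), 83 (Lumen), 76 (Vantage), …
The 3 highest are Apex, Willow, Brio.
Clearing price = highest rejected bid = $83.

Apex, Willow, Brio; each pays $83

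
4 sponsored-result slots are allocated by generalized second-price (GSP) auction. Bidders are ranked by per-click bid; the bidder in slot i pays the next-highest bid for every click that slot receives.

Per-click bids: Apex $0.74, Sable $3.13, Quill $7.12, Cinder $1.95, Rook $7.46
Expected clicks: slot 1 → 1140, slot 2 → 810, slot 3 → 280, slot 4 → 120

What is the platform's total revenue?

Per-click bids in order: $7.46 (Rook) > $7.12 (Quill) > $3.13 (Sable) > $1.95 (Cinder) > $0.74 (Apex)
Slot 1: Rook pays $7.12 × 1140 = $8116.80
Slot 2: Quill pays $3.13 × 810 = $2535.30
Slot 3: Sable pays $1.95 × 280 = $546.00
Slot 4: Cinder pays $0.74 × 120 = $88.80
Total = $11286.90

Total revenue: $11286.90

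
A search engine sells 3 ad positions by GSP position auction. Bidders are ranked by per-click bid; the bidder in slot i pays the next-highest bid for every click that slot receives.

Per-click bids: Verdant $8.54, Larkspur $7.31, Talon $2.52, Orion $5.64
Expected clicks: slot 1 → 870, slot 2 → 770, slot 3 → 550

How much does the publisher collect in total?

Sorting advertisers: $8.54 (Verdant) > $7.31 (Larkspur) > $5.64 (Orion) > $2.52 (Talon)
Slot 1: Verdant pays $7.31 × 870 = $6359.70
Slot 2: Larkspur pays $5.64 × 770 = $4342.80
Slot 3: Orion pays $2.52 × 550 = $1386.00
Total = $12088.50

Total revenue: $12088.50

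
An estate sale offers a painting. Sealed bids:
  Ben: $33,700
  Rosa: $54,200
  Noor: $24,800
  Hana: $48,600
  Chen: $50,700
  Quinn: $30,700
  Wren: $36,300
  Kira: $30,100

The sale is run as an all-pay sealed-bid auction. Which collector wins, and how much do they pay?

Rosa pays $54,200

Sorting bids: 54,200 (Rosa) > 50,700 (Chen) > 48,600 (Hana) > 36,300 (Wren) > 33,700 (Ben) > 30,700 (Quinn) > …
Rosa is highest and takes the item; every bidder forfeits their bid.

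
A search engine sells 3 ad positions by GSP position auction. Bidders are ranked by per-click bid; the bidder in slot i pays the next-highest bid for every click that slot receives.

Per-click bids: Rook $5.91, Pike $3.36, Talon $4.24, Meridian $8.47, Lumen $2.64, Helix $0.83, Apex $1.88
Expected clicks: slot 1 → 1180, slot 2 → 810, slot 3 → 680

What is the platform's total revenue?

Sorting advertisers: $8.47 (Meridian) > $5.91 (Rook) > $4.24 (Talon) > $3.36 (Pike) > …
Slot 1: Meridian pays $5.91 × 1180 = $6973.80
Slot 2: Rook pays $4.24 × 810 = $3434.40
Slot 3: Talon pays $3.36 × 680 = $2284.80
Total = $12693.00

Total revenue: $12693.00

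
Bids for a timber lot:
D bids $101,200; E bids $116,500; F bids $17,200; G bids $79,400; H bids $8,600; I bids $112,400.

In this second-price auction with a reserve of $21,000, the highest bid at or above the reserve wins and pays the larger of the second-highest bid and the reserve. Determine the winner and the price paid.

E pays $112,400

Bids ranked: 116,500 (E) > 112,400 (I) > 101,200 (D) > 79,400 (G) > 17,200 (F) > 8,600 (H)
Highest eligible bid: E at $116,500.
Second-highest bid $112,400 exceeds the reserve $21,000 → payment $112,400.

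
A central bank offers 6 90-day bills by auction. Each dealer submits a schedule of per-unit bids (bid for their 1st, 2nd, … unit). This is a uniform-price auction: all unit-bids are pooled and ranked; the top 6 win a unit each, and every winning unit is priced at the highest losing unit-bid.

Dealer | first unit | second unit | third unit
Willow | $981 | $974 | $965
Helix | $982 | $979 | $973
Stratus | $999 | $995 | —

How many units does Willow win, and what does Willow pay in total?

Willow: 2 units, pays $1,946

Merging the schedules and taking the best 6: 999 (Stratus-1), 995 (Stratus-2), 982 (Helix-1), 981 (Willow-1), 979 (Helix-2), 974 (Willow-2)
Highest rejected unit-bid = $973.
Willow wins 2 unit(s) at $973 each.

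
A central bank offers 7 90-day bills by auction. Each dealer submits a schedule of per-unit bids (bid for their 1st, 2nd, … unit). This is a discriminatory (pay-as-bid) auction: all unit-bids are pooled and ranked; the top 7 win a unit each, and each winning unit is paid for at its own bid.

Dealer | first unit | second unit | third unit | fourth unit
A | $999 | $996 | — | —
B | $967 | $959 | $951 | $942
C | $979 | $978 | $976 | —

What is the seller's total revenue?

Total revenue: $6,854

Pooled unit-bids ranked (top 7): 999 (A-1), 996 (A-2), 979 (C-1), 978 (C-2), 976 (C-3), 967 (B-1), 959 (B-2)
Next rejected bid: $951 (not a price — pay-as-bid).
Each winning unit pays its own bid.
Revenue = 999 + 996 + 979 + 978 + 976 + 967 + 959 = $6,854.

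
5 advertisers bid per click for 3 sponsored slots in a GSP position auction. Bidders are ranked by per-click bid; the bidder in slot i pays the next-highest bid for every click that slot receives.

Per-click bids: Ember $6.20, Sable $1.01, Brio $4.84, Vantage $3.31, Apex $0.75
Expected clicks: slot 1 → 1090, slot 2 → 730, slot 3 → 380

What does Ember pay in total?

Ember pays $5275.60

Sorting advertisers: $6.20 (Ember) > $4.84 (Brio) > $3.31 (Vantage) > $1.01 (Sable) > …
Ember holds slot 1 → pays next bid $4.84 × 1090 clicks = $5275.60.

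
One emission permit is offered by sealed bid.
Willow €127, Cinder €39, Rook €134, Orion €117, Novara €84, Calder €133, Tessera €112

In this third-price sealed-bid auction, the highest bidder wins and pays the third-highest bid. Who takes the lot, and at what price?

Bids ranked: 134 (Rook) > 133 (Calder) > 127 (Willow) > 117 (Orion) > 112 (Tessera) > 84 (Novara) > …
Rook wins; payment is bid #3 in the ranking = €127.

Rook pays €127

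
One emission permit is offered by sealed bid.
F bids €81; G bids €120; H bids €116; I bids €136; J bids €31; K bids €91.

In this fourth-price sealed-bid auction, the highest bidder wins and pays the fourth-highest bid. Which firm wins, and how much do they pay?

Fourth-price sealed-bid auction: the highest bidder wins and pays the fourth-highest bid.
Bids ranked: 136 (I) > 120 (G) > 116 (H) > 91 (K) > 81 (F) > 31 (J)
I is highest; pays the fourth-highest bid, €91.

I pays €91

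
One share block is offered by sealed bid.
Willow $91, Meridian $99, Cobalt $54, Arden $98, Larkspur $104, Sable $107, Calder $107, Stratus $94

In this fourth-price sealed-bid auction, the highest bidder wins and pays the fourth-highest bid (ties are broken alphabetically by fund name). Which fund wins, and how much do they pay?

Fourth-price sealed-bid auction: the highest bidder wins and pays the fourth-highest bid.
Bids ranked: 107 (Calder) > 107 (Sable) > 104 (Larkspur) > 99 (Meridian) > 98 (Arden) > 94 (Stratus) > …
Calder and Sable tie at $107; tie-break gives it to Calder.
Calder wins; payment is bid #4 in the ranking = $99.

Calder pays $99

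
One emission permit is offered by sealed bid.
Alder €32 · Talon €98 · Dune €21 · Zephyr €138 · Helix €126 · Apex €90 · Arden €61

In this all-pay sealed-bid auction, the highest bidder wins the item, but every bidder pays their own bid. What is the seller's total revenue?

Total revenue: €566

Rule: the highest bidder wins the item, but every bidder pays their own bid.
Bids in order: 138 (Zephyr) > 126 (Helix) > 98 (Talon) > 90 (Apex) > 61 (Arden) > 32 (Alder) > …
Zephyr wins with the top bid; all bids are sunk regardless.
Every bidder forfeits their bid regardless of winning.
Revenue = 32 + 98 + 21 + 138 + 126 + 90 + 61 = €566.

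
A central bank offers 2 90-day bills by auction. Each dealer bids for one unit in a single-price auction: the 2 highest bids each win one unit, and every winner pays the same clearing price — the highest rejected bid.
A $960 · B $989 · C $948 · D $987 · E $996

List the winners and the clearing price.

E, B; each pays $987

Bids ranked high→low: 996 (E), 989 (B), 987 (D), 960 (A), …
Top 2: E, B.
Clearing price = highest rejected bid = $987.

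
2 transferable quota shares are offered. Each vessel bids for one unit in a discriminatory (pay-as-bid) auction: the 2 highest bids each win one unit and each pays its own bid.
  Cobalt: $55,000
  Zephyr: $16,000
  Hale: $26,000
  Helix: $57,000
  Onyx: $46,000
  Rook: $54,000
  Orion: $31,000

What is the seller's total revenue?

Ordering the bids: 57,000 (Helix), 55,000 (Cobalt), 54,000 (Rook), 46,000 (Onyx), …
Winners (2 units): Helix, Cobalt.
Total revenue = 57,000 + 55,000 = $112,000.

Total revenue: $112,000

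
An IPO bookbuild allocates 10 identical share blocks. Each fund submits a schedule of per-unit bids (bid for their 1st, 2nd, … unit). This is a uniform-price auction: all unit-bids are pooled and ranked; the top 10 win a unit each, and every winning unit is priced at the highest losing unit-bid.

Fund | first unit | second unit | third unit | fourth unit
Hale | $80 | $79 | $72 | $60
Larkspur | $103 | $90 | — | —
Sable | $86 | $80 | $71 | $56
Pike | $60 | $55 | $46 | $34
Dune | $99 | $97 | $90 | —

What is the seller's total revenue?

Total revenue: $710

Pooled unit-bids ranked (top 10): 103 (Larkspur-1), 99 (Dune-1), 97 (Dune-2), 90 (Larkspur-2), 90 (Dune-3), 86 (Sable-1), 80 (Hale-1), 80 (Sable-2), 79 (Hale-2), 72 (Hale-3)
First bid not allocated: $71.
Allocation: Dune 3, Hale 3, Larkspur 2, Sable 2. Every unit priced at $71.
Revenue = 10 × 71 = $710.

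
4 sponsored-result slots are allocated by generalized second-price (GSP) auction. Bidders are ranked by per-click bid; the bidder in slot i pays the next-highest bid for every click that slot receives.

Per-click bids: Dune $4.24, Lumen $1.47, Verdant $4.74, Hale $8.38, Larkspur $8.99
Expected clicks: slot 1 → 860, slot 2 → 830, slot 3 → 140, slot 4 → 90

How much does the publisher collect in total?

Ranked by bid: $8.99 (Larkspur) > $8.38 (Hale) > $4.74 (Verdant) > $4.24 (Dune) > $1.47 (Lumen)
Slot 1: Larkspur pays $8.38 × 860 = $7206.80
Slot 2: Hale pays $4.74 × 830 = $3934.20
Slot 3: Verdant pays $4.24 × 140 = $593.60
Slot 4: Dune pays $1.47 × 90 = $132.30
Total = $11866.90

Total revenue: $11866.90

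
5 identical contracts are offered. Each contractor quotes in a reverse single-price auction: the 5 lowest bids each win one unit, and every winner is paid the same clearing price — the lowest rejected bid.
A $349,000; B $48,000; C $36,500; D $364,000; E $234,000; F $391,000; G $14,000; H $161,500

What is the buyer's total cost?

Bids ranked low→high: 14,000 (G), 36,500 (C), 48,000 (B), 161,500 (H), 234,000 (E), 349,000 (A), 364,000 (D), …
Lowest 5: G, C, B, H, E.
First losing bid is A's $349,000, which sets the uniform price.
Total cost = 5 × $349,000 = $1,745,000.

Total cost: $1,745,000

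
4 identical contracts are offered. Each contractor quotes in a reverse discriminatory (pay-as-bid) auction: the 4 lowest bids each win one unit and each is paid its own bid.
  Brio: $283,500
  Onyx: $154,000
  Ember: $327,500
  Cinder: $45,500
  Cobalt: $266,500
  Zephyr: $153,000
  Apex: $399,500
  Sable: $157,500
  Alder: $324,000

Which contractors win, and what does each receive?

Cinder $45,500, Zephyr $153,000, Onyx $154,000, Sable $157,500

Ordering the bids: 45,500 (Cinder), 153,000 (Zephyr), 154,000 (Onyx), 157,500 (Sable), 266,500 (Cobalt), 283,500 (Brio), …
Winners (4 units): Cinder, Zephyr, Onyx, Sable.
Each winner is paid its own bid: Cinder $45,500, Zephyr $153,000, Onyx $154,000, Sable $157,500.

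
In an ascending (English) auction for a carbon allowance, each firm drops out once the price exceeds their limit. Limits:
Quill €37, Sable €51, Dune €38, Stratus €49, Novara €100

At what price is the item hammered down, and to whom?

Novara wins at €51

Rule: the price rises until one bidder remains; the winner pays the price at which the last rival dropped out.
Limits ranked: 100 (Novara) > 51 (Sable) > 49 (Stratus) > 38 (Dune) > 37 (Quill)
Bidding ends when Sable exits at €51; Novara takes it.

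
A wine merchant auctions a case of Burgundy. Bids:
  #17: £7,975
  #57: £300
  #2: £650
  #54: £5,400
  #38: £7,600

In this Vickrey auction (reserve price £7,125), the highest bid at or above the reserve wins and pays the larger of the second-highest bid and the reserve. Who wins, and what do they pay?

Sorting bids: 7,975 (#17) > 7,600 (#38) > 5,400 (#54) > 650 (#2) > 300 (#57)
Highest eligible bid: #17 at £7,975.
max(second-highest £7,600, reserve £7,125) = £7,600; the reserve does not bind.

#17 pays £7,600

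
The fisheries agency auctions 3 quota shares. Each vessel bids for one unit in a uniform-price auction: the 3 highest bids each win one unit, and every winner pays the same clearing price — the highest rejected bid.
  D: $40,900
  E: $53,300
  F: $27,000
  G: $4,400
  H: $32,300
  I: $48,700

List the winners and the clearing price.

Ordering the bids: 53,300 (E), 48,700 (I), 40,900 (D), 32,300 (H), 27,000 (F), …
Winners (3 units): E, I, D.
First losing bid is H's $32,300, which sets the uniform price.

E, I, D; each pays $32,300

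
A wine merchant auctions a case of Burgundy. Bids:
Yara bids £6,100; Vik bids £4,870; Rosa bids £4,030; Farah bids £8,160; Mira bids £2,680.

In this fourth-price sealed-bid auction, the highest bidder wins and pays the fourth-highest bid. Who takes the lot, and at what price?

Farah pays £4,030

Fourth-price sealed-bid auction: the highest bidder wins and pays the fourth-highest bid.
Bids in order: 8,160 (Farah) > 6,100 (Yara) > 4,870 (Vik) > 4,030 (Rosa) > 2,680 (Mira)
Farah wins; payment is bid #4 in the ranking = £4,030.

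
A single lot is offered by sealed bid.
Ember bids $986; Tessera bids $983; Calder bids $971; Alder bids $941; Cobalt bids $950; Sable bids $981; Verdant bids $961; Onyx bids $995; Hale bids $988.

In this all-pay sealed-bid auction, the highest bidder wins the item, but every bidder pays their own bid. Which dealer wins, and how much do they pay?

Rule: the highest bidder wins the item, but every bidder pays their own bid.
Sorting bids: 995 (Onyx) > 988 (Hale) > 986 (Ember) > 983 (Tessera) > 981 (Sable) > 971 (Calder) > …
Onyx wins with the top bid; all bids are sunk regardless.

Onyx pays $995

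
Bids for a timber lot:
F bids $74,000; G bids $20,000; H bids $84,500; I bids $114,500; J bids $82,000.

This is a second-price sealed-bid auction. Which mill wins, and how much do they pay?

I pays $84,500

Rule: the highest bidder wins and pays the second-highest bid.
Sorting bids: 114,500 (I) > 84,500 (H) > 82,000 (J) > 74,000 (F) > 20,000 (G)
I is highest; pays the second-highest bid, $84,500.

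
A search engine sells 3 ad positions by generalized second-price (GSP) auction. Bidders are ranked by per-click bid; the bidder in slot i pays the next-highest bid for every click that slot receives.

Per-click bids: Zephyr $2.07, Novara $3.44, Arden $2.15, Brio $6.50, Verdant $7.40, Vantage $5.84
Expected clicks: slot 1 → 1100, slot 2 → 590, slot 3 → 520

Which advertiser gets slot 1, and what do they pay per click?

Verdant; $6.50 per click

Ranked by bid: $7.40 (Verdant) > $6.50 (Brio) > $5.84 (Vantage) > $3.44 (Novara) > …
Slot 1 goes to the first-ranked bidder, Verdant, who pays the next bid down: $6.50/click.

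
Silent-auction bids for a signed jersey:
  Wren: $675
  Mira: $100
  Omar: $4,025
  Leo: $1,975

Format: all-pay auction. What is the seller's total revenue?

Total revenue: $6,775

All-pay auction: the highest bidder wins the item, but every bidder pays their own bid.
Sorting bids: 4,025 (Omar) > 1,975 (Leo) > 675 (Wren) > 100 (Mira)
Every bidder forfeits their bid regardless of winning.
Revenue = 675 + 100 + 4,025 + 1,975 = $6,775.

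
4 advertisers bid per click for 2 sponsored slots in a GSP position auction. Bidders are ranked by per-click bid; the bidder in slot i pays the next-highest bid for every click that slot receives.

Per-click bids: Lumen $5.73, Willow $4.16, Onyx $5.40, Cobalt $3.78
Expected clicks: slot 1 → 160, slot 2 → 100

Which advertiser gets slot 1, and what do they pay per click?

Lumen; $5.40 per click

Per-click bids in order: $5.73 (Lumen) > $5.40 (Onyx) > $4.16 (Willow) > …
Slot 1 goes to the first-ranked bidder, Lumen, who pays the next bid down: $5.40/click.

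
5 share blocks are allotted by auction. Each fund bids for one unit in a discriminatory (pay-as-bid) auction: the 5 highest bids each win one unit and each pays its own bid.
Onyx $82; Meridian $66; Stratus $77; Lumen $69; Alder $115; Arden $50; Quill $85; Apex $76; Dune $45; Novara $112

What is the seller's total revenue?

Total revenue: $471

Ordering the bids: 115 (Alder), 112 (Novara), 85 (Quill), 82 (Onyx), 77 (Stratus), 76 (Apex), 69 (Lumen), …
Top 5: Alder, Novara, Quill, Onyx, Stratus.
Total revenue = 115 + 112 + 85 + 82 + 77 = $471.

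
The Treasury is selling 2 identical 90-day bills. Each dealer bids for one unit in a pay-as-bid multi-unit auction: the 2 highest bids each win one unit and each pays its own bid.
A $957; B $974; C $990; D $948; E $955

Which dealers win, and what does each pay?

C $990, B $974

Sorting: 990 (C), 974 (B), 957 (A), 955 (E), …
Top 2: C, B.
Each winner pays its own bid: C $990, B $974.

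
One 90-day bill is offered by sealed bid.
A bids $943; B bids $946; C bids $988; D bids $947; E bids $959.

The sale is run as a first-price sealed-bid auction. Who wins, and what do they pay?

Bids in order: 988 (C) > 959 (E) > 947 (D) > 946 (B) > 943 (A)
C has the highest bid and pays exactly that: $988.

C pays $988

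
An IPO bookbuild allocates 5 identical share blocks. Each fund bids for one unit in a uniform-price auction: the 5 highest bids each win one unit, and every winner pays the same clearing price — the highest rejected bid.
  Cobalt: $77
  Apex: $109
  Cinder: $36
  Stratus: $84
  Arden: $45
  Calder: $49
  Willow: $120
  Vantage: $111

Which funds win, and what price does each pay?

Sorting: 120 (Willow), 111 (Vantage), 109 (Apex), 84 (Stratus), 77 (Cobalt), 49 (Calder), 45 (Arden), …
Top 5: Willow, Vantage, Apex, Stratus, Cobalt.
First losing bid is Calder's $49, which sets the uniform price.

Willow, Vantage, Apex, Stratus, Cobalt; each pays $49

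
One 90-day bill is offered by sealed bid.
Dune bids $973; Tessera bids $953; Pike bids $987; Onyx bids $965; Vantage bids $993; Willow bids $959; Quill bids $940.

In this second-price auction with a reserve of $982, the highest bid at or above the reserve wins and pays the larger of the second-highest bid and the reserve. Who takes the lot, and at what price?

Vantage pays $987

Bids ranked: 993 (Vantage) > 987 (Pike) > 973 (Dune) > 965 (Onyx) > 959 (Willow) > 953 (Tessera) > …
Highest eligible bid: Vantage at $993.
max(second-highest $987, reserve $982) = $987; the reserve does not bind.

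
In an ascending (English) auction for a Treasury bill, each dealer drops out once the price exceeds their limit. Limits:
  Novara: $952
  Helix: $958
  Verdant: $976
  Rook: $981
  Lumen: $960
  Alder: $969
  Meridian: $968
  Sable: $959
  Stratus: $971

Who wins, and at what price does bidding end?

Sorting limits: 981 (Rook) > 976 (Verdant) > 971 (Stratus) > 969 (Alder) > 968 (Meridian) > 960 (Lumen) > …
Verdant is the last rival to drop out, at $976; Rook remains and wins at that price.

Rook wins at $976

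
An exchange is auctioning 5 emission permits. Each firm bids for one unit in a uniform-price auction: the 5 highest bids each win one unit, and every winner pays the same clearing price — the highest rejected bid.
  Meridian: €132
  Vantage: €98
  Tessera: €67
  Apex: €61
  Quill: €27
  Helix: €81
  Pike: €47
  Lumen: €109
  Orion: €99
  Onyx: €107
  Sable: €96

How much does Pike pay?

Pike pays €0

Ordering the bids: 132 (Meridian), 109 (Lumen), 107 (Onyx), 99 (Orion), 98 (Vantage), 96 (Sable), 81 (Helix), …
The 5 highest are Meridian, Lumen, Onyx, Orion, Vantage.
First losing bid is Sable's €96, which sets the uniform price.
Pike does not win → pays €0.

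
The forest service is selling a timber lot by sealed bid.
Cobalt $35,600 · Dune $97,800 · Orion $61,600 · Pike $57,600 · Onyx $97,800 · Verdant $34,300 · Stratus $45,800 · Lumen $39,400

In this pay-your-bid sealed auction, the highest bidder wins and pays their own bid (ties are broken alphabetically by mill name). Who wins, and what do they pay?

Dune pays $97,800

Bids ranked: 97,800 (Dune) > 97,800 (Onyx) > 61,600 (Orion) > 57,600 (Pike) > 45,800 (Stratus) > 39,400 (Lumen) > …
Dune and Onyx tie at $97,800; tie-break gives it to Dune.
Dune is highest → pays own bid, $97,800.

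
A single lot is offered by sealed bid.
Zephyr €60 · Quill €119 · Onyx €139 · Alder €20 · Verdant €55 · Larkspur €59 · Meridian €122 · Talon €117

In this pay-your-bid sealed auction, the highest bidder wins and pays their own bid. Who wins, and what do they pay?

Rule: the highest bidder wins and pays their own bid.
Bids ranked: 139 (Onyx) > 122 (Meridian) > 119 (Quill) > 117 (Talon) > 60 (Zephyr) > 59 (Larkspur) > …
Onyx has the highest bid and pays exactly that: €139.

Onyx pays €139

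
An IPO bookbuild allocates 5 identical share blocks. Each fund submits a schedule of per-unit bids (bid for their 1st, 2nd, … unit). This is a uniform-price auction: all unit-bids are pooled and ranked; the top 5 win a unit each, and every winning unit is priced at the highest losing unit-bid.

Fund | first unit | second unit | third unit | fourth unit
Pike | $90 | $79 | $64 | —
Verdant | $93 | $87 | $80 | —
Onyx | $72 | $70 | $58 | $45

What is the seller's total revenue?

Total revenue: $360

Pooled unit-bids ranked (top 5): 93 (Verdant-1), 90 (Pike-1), 87 (Verdant-2), 80 (Verdant-3), 79 (Pike-2)
The (k+1)-th unit-bid is $72.
Allocation: Pike 2, Verdant 3. Every unit priced at $72.
Revenue = 5 × 72 = $360.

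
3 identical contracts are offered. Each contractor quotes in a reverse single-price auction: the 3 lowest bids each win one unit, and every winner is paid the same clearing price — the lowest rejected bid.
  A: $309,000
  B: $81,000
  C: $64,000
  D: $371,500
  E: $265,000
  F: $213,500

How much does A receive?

Sorting: 64,000 (C), 81,000 (B), 213,500 (F), 265,000 (E), 309,000 (A), …
Lowest 3: C, B, F.
Clearing price = lowest rejected bid = $265,000.
A does not win → is paid $0.

A is paid $0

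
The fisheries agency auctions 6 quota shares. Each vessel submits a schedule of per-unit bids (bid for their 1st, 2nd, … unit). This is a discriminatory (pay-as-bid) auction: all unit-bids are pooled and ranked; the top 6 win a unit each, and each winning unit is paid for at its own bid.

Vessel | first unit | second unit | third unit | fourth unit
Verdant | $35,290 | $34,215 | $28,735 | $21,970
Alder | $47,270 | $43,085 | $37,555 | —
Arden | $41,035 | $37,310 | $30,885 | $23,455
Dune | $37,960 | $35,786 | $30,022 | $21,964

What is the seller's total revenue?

Total revenue: $244,215

Merging the schedules and taking the best 6: 47,270 (Alder-1), 43,085 (Alder-2), 41,035 (Arden-1), 37,960 (Dune-1), 37,555 (Alder-3), 37,310 (Arden-2)
Next rejected bid: $35,786 (not a price — pay-as-bid).
Each winning unit pays its own bid.
Revenue = 47,270 + 43,085 + 41,035 + 37,960 + 37,555 + 37,310 = $244,215.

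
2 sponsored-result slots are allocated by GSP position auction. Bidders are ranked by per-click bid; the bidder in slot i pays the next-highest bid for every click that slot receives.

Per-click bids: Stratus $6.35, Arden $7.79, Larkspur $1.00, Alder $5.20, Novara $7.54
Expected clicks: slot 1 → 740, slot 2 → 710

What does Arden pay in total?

Arden pays $5579.60

Sorting advertisers: $7.79 (Arden) > $7.54 (Novara) > $6.35 (Stratus) > …
Arden holds slot 1 → pays next bid $7.54 × 740 clicks = $5579.60.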